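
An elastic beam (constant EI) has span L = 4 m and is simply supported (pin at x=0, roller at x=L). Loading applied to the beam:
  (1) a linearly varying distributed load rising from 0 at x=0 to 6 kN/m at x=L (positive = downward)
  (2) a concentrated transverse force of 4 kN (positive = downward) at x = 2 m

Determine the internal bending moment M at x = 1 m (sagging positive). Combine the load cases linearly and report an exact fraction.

M(1) = 23/4 kN·m

Load 1 — triangular load w₀=6 kN/m (0→w₀ over full span):
  M_1 = w₀Lx/6 - w₀x³/(6L) = 6·4·1/6 - 6·1³/(6·4) = 15/4 kN·m
Load 2 — point force P=4 kN at a=2 m (b=L-a=2):
  M_2 = Pbx/L  [x≤a] = 4·2·1/4 = 2 kN·m
Superposition: M = Σ M_i = 23/4 kN·m ≈ 5.750000 kN·m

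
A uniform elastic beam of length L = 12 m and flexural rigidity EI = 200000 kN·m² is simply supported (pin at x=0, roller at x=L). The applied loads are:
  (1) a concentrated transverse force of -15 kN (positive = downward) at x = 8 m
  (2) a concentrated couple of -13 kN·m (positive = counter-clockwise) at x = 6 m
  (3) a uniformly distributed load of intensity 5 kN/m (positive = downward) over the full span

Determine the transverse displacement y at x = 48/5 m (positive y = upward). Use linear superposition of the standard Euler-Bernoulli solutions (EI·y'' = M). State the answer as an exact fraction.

Load 1 — point force P=-15 kN at a=8 m (b=L-a=4):
  y_1 = -Pa(L-x)(2Lx-a²-x²)/(6LEI)  [x>a] = -(-15)·8·(12-(48/5))·(2·12·(48/5)-8²-(48/5)²)/(6·12·200000) = 116/78125 m
Load 2 — applied couple M₀=-13 kN·m at a=6 m (b=L-a=6):
  y_2 = (M₀x³/(6L)-M₀(x-a)²/2+C₁x)/EI  [x>a] with C₁=M₀(3b²-L²)/(6L)=13/2 = ((-13)·(48/5)³/(6·12)-(-13)·((48/5)-6)²/2+(13/2)·(48/5))/200000 = -819/12500000 m
Load 3 — uniform load w=5 kN/m over full span:
  y_3 = -wx(L³-2Lx²+x³)/(24EI) = -5·(48/5)·(12³-2·12·(48/5)²+(48/5)³)/(24·200000) = -1566/390625 m
Superposition: y = Σ y_i = -32371/12500000 m ≈ -0.002590 m

y(48/5) = -32371/12500000 m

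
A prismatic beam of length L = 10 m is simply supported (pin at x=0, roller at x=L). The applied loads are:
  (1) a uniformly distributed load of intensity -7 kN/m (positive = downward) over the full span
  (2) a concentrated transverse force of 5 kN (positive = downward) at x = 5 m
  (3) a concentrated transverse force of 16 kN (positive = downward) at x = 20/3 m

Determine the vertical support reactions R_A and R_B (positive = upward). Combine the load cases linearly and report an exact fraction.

Load 1 — uniform load w=-7 kN/m over full span:
  R_A = wL/2 = (-7)·10/2 = -35 kN
  R_B = wL/2 = (-7)·10/2 = -35 kN
Load 2 — point force P=5 kN at a=5 m (b=L-a=5):
  R_A = Pb/L = 5·5/10 = 5/2 kN
  R_B = Pa/L = 5·5/10 = 5/2 kN
Load 3 — point force P=16 kN at a=20/3 m (b=L-a=10/3):
  R_A = Pb/L = 16·(10/3)/10 = 16/3 kN
  R_B = Pa/L = 16·(20/3)/10 = 32/3 kN
Superposition: R_A = -163/6 kN, R_B = -131/6 kN

R_A = -163/6 kN, R_B = -131/6 kN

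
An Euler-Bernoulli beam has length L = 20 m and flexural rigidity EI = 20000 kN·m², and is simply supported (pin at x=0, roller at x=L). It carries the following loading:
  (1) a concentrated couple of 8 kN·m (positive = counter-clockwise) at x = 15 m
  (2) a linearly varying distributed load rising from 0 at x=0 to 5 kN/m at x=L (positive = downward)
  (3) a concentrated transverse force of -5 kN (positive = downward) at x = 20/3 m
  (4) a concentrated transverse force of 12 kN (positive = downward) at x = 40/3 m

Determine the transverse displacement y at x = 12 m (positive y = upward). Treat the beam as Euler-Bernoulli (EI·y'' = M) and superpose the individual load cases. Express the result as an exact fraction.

Load 1 — applied couple M₀=8 kN·m at a=15 m (b=L-a=5):
  y_1 = (M₀x³/(6L)+C₁x)/EI  [x≤a] with C₁=M₀(3b²-L²)/(6L)=-65/3 = (8·12³/(6·20)+(-65/3)·12)/20000 = -181/25000 m
Load 2 — triangular load w₀=5 kN/m (0→w₀ over full span):
  y_2 = -w₀x(7L⁴-10L²x²+3x⁴)/(360LEI) = -5·12·(7·20⁴-10·20²·12²+3·12⁴)/(360·20·20000) = -2368/9375 m
Load 3 — point force P=-5 kN at a=20/3 m (b=L-a=40/3):
  y_3 = -Pa(L-x)(2Lx-a²-x²)/(6LEI)  [x>a] = -(-5)·(20/3)·(20-12)·(2·20·12-(20/3)²-12²)/(6·20·20000) = 328/10125 m
Load 4 — point force P=12 kN at a=40/3 m (b=L-a=20/3):
  y_4 = -Pbx(L²-b²-x²)/(6LEI)  [x≤a] = -12·(20/3)·12·(20²-(20/3)²-12²)/(6·20·20000) = -476/5625 m
Superposition: y = Σ y_i = -631909/2025000 m ≈ -0.312054 m

y(12) = -631909/2025000 m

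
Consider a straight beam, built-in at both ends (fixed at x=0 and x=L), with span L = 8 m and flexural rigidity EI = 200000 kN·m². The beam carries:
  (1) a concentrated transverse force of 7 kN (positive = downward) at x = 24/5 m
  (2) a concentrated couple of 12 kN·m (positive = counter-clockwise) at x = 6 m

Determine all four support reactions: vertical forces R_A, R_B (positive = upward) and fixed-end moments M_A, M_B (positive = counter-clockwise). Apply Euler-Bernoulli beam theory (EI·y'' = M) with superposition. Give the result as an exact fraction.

R_A = 8303/2000 kN, M_A = 4563/500 kN·m, R_B = 5697/2000 kN, M_B = -5157/500 kN·m

Load 1 — point force P=7 kN at a=24/5 m (b=L-a=16/5):
  R_A = Pb²(3a+b)/L³ = 7·(16/5)²·(3·(24/5)+(16/5))/8³ = 308/125 kN
  M_A = Pab²/L² = 7·(24/5)·(16/5)²/8² = 672/125 kN·m
  R_B = Pa²(a+3b)/L³ = 7·(24/5)²·((24/5)+3·(16/5))/8³ = 567/125 kN
  M_B = -Pa²b/L² = -7·(24/5)²·(16/5)/8² = -1008/125 kN·m
Load 2 — applied couple M₀=12 kN·m at a=6 m (b=L-a=2):
  R_A = 6M₀ab/L³ = 6·12·6·2/8³ = 27/16 kN
  M_A = M₀b(2a-b)/L² = 12·2·(2·6-2)/8² = 15/4 kN·m
  R_B = -6M₀ab/L³ = -6·12·6·2/8³ = -27/16 kN
  M_B = M₀a(2b-a)/L² = 12·6·(2·2-6)/8² = -9/4 kN·m
Superposition: R_A = 8303/2000 kN, M_A = 4563/500 kN·m, R_B = 5697/2000 kN, M_B = -5157/500 kN·m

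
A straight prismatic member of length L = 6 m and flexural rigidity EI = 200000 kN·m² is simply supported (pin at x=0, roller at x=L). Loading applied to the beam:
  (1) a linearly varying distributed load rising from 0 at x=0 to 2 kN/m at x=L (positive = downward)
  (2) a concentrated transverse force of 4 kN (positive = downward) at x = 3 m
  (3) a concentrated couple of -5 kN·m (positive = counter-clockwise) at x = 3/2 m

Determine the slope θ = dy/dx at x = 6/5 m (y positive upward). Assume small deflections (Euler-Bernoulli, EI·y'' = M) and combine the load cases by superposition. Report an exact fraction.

θ(6/5) = -185863/2000000000 rad

Load 1 — triangular load w₀=2 kN/m (0→w₀ over full span):
  θ_1 = -w₀(7L⁴-30L²x²+15x⁴)/(360LEI) = -2·(7·6⁴-30·6²·(6/5)²+15·(6/5)⁴)/(360·6·200000) = -273/7812500 rad
Load 2 — point force P=4 kN at a=3 m (b=L-a=3):
  θ_2 = -Pb(L²-b²-3x²)/(6LEI)  [x≤a] = -4·3·(6²-3²-3·(6/5)²)/(6·6·200000) = -189/5000000 rad
Load 3 — applied couple M₀=-5 kN·m at a=3/2 m (b=L-a=9/2):
  θ_3 = (M₀x²/(2L)+C₁)/EI  [x≤a] with C₁=M₀(3b²-L²)/(6L)=-55/16 = ((-5)·(6/5)²/(2·6)+(-55/16))/200000 = -323/16000000 rad
Superposition: θ = Σ θ_i = -185863/2000000000 rad ≈ -0.000093 rad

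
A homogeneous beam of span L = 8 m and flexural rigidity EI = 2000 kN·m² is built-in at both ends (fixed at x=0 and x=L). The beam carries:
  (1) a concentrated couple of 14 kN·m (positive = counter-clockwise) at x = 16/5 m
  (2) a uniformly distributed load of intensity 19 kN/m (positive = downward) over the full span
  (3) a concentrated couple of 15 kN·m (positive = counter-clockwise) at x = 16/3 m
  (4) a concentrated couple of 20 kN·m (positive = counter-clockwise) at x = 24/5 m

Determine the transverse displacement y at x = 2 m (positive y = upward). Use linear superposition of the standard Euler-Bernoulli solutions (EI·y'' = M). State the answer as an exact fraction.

y(2) = -193/3000 m

Load 1 — applied couple M₀=14 kN·m at a=16/5 m (b=L-a=24/5):
  y_1 = (R_Ax³/6 - M_Ax²/2)/EI  [x≤a] with R_A=63/25, M_A=42/25 = ((63/25)·2³/6 - (42/25)·2²/2)/2000 = 0 m
Load 2 — uniform load w=19 kN/m over full span:
  y_2 = -wx²(L-x)²/(24EI) = -19·2²·(8-2)²/(24·2000) = -57/1000 m
Load 3 — applied couple M₀=15 kN·m at a=16/3 m (b=L-a=8/3):
  y_3 = (R_Ax³/6 - M_Ax²/2)/EI  [x≤a] with R_A=5/2, M_A=5 = ((5/2)·2³/6 - 5·2²/2)/2000 = -1/300 m
Load 4 — applied couple M₀=20 kN·m at a=24/5 m (b=L-a=16/5):
  y_4 = (R_Ax³/6 - M_Ax²/2)/EI  [x≤a] with R_A=18/5, M_A=32/5 = ((18/5)·2³/6 - (32/5)·2²/2)/2000 = -1/250 m
Superposition: y = Σ y_i = -193/3000 m ≈ -0.064333 m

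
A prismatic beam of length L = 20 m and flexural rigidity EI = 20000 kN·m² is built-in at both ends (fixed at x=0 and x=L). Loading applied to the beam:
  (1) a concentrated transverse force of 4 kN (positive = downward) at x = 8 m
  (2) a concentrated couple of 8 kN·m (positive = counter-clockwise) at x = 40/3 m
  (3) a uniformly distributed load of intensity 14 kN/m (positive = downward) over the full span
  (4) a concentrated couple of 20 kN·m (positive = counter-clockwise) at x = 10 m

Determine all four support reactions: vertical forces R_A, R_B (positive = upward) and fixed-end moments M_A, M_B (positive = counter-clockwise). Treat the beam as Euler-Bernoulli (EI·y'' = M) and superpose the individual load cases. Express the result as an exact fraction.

Load 1 — point force P=4 kN at a=8 m (b=L-a=12):
  R_A = Pb²(3a+b)/L³ = 4·12²·(3·8+12)/20³ = 324/125 kN
  M_A = Pab²/L² = 4·8·12²/20² = 288/25 kN·m
  R_B = Pa²(a+3b)/L³ = 4·8²·(8+3·12)/20³ = 176/125 kN
  M_B = -Pa²b/L² = -4·8²·12/20² = -192/25 kN·m
Load 2 — applied couple M₀=8 kN·m at a=40/3 m (b=L-a=20/3):
  R_A = 6M₀ab/L³ = 6·8·(40/3)·(20/3)/20³ = 8/15 kN
  M_A = M₀b(2a-b)/L² = 8·(20/3)·(2·(40/3)-(20/3))/20² = 8/3 kN·m
  R_B = -6M₀ab/L³ = -6·8·(40/3)·(20/3)/20³ = -8/15 kN
  M_B = M₀a(2b-a)/L² = 8·(40/3)·(2·(20/3)-(40/3))/20² = 0 kN·m
Load 3 — uniform load w=14 kN/m over full span:
  R_A = wL/2 = 14·20/2 = 140 kN
  M_A = wL²/12 = 14·20²/12 = 1400/3 kN·m
  R_B = wL/2 = 14·20/2 = 140 kN
  M_B = -wL²/12 = -14·20²/12 = -1400/3 kN·m
Load 4 — applied couple M₀=20 kN·m at a=10 m (b=L-a=10):
  R_A = 6M₀ab/L³ = 6·20·10·10/20³ = 3/2 kN
  M_A = M₀b(2a-b)/L² = 20·10·(2·10-10)/20² = 5 kN·m
  R_B = -6M₀ab/L³ = -6·20·10·10/20³ = -3/2 kN
  M_B = M₀a(2b-a)/L² = 20·10·(2·10-10)/20² = 5 kN·m
Superposition: R_A = 108469/750 kN, M_A = 36439/75 kN·m, R_B = 104531/750 kN, M_B = -35201/75 kN·m

R_A = 108469/750 kN, M_A = 36439/75 kN·m, R_B = 104531/750 kN, M_B = -35201/75 kN·m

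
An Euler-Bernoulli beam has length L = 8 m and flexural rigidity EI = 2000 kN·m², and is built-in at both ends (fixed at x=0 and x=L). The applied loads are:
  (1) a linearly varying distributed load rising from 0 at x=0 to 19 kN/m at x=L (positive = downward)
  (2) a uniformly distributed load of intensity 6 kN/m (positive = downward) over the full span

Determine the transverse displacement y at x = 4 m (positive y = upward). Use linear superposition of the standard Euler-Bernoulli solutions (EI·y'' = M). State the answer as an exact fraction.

y(4) = -31/375 m

Load 1 — triangular load w₀=19 kN/m (0→w₀ over full span):
  y_1 = -w₀x²(L-x)²(x+2L)/(120LEI) = -19·4²·(8-4)²·(4+2·8)/(120·8·2000) = -19/375 m
Load 2 — uniform load w=6 kN/m over full span:
  y_2 = -wx²(L-x)²/(24EI) = -6·4²·(8-4)²/(24·2000) = -4/125 m
Superposition: y = Σ y_i = -31/375 m ≈ -0.082667 m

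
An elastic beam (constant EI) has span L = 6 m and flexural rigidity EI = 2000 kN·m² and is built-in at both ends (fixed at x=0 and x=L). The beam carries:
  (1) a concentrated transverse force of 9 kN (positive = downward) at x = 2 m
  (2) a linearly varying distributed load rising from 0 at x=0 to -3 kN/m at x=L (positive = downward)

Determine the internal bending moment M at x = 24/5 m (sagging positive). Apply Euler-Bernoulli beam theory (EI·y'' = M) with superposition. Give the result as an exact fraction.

Load 1 — point force P=9 kN at a=2 m (b=L-a=4):
  M_1 = Pa²(a+3b)(L-x)/L³ - Pa²b/L²  [x>a] = 9·2²·(2+3·4)·(6-(24/5))/6³ - 9·2²·4/6² = -6/5 kN·m
Load 2 — triangular load w₀=-3 kN/m (0→w₀ over full span):
  M_2 = 3w₀Lx/20 - w₀L²/30 - w₀x³/(6L) = 3·(-3)·6·(24/5)/20 - (-3)·6²/30 - (-3)·(24/5)³/(6·6) = -18/125 kN·m
Superposition: M = Σ M_i = -168/125 kN·m ≈ -1.344000 kN·m

M(24/5) = -168/125 kN·m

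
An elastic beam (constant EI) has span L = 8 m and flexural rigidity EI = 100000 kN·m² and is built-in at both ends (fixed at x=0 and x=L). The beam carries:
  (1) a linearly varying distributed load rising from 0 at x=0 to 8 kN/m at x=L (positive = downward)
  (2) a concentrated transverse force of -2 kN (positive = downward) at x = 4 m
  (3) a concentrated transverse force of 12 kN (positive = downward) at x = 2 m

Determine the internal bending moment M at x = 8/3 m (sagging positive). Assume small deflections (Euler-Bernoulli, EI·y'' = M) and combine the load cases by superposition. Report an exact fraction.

Load 1 — triangular load w₀=8 kN/m (0→w₀ over full span):
  M_1 = 3w₀Lx/20 - w₀L²/30 - w₀x³/(6L) = 3·8·8·(8/3)/20 - 8·8²/30 - 8·(8/3)³/(6·8) = 2176/405 kN·m
Load 2 — point force P=-2 kN at a=4 m (b=L-a=4):
  M_2 = Pb²(3a+b)x/L³ - Pab²/L²  [x≤a] = (-2)·4²·(3·4+4)·(8/3)/8³ - (-2)·4·4²/8² = -2/3 kN·m
Load 3 — point force P=12 kN at a=2 m (b=L-a=6):
  M_3 = Pa²(a+3b)(L-x)/L³ - Pa²b/L²  [x>a] = 12·2²·(2+3·6)·(8-(8/3))/8³ - 12·2²·6/8² = 11/2 kN·m
Superposition: M = Σ M_i = 8267/810 kN·m ≈ 10.206173 kN·m

M(8/3) = 8267/810 kN·m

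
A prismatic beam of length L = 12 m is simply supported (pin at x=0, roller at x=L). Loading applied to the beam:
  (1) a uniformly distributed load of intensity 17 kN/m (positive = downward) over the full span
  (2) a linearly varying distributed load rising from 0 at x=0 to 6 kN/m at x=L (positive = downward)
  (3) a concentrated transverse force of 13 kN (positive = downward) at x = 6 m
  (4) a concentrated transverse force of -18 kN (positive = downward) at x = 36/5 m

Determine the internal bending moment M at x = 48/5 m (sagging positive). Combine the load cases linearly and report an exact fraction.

M(48/5) = 28374/125 kN·m

Load 1 — uniform load w=17 kN/m over full span:
  M_1 = wx(L-x)/2 = 17·(48/5)·(12-(48/5))/2 = 4896/25 kN·m
Load 2 — triangular load w₀=6 kN/m (0→w₀ over full span):
  M_2 = w₀Lx/6 - w₀x³/(6L) = 6·12·(48/5)/6 - 6·(48/5)³/(6·12) = 5184/125 kN·m
Load 3 — point force P=13 kN at a=6 m (b=L-a=6):
  M_3 = Pa(L-x)/L  [x>a] = 13·6·(12-(48/5))/12 = 78/5 kN·m
Load 4 — point force P=-18 kN at a=36/5 m (b=L-a=24/5):
  M_4 = Pa(L-x)/L  [x>a] = (-18)·(36/5)·(12-(48/5))/12 = -648/25 kN·m
Superposition: M = Σ M_i = 28374/125 kN·m ≈ 226.992000 kN·m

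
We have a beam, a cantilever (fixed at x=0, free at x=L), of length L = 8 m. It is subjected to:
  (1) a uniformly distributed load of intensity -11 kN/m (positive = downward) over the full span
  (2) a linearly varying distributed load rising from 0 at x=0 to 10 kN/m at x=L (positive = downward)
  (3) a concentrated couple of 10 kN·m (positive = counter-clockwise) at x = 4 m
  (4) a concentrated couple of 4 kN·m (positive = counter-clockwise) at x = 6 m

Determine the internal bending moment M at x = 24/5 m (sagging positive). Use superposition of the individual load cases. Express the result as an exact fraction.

Load 1 — uniform load w=-11 kN/m over full span:
  M_1 = -w(L-x)²/2 = -(-11)·(8-(24/5))²/2 = 1408/25 kN·m
Load 2 — triangular load w₀=10 kN/m (0→w₀ over full span):
  M_2 = w₀Lx/2 - w₀L²/3 - w₀x³/(6L) = 10·8·(24/5)/2 - 10·8²/3 - 10·(24/5)³/(6·8) = -3328/75 kN·m
Load 3 — applied couple M₀=10 kN·m at a=4 m (b=L-a=4):
  M_3 = 0  [x>a] = 0 kN·m
Load 4 — applied couple M₀=4 kN·m at a=6 m (b=L-a=2):
  M_4 = M₀  [x≤a] = 4 = 4 kN·m
Superposition: M = Σ M_i = 1196/75 kN·m ≈ 15.946667 kN·m

M(24/5) = 1196/75 kN·m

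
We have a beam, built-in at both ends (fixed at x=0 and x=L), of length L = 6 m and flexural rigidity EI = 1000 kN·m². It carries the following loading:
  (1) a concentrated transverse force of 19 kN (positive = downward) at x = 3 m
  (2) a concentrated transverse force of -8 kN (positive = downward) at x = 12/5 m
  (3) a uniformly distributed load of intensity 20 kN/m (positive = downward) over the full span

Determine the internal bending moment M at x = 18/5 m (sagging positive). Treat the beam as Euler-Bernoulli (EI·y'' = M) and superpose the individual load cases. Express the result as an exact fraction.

M(18/5) = 81999/2500 kN·m

Load 1 — point force P=19 kN at a=3 m (b=L-a=3):
  M_1 = Pa²(a+3b)(L-x)/L³ - Pa²b/L²  [x>a] = 19·3²·(3+3·3)·(6-(18/5))/6³ - 19·3²·3/6² = 171/20 kN·m
Load 2 — point force P=-8 kN at a=12/5 m (b=L-a=18/5):
  M_2 = Pa²(a+3b)(L-x)/L³ - Pa²b/L²  [x>a] = (-8)·(12/5)²·((12/5)+3·(18/5))·(6-(18/5))/6³ - (-8)·(12/5)²·(18/5)/6² = -1344/625 kN·m
Load 3 — uniform load w=20 kN/m over full span:
  M_3 = wLx/2 - wL²/12 - wx²/2 = 20·6·(18/5)/2 - 20·6²/12 - 20·(18/5)²/2 = 132/5 kN·m
Superposition: M = Σ M_i = 81999/2500 kN·m ≈ 32.799600 kN·m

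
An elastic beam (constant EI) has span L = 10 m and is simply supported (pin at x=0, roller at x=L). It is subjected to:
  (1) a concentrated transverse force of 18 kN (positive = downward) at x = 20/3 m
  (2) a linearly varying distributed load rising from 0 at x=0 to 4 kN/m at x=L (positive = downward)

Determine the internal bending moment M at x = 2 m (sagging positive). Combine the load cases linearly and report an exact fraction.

Load 1 — point force P=18 kN at a=20/3 m (b=L-a=10/3):
  M_1 = Pbx/L  [x≤a] = 18·(10/3)·2/10 = 12 kN·m
Load 2 — triangular load w₀=4 kN/m (0→w₀ over full span):
  M_2 = w₀Lx/6 - w₀x³/(6L) = 4·10·2/6 - 4·2³/(6·10) = 64/5 kN·m
Superposition: M = Σ M_i = 124/5 kN·m ≈ 24.800000 kN·m

M(2) = 124/5 kN·m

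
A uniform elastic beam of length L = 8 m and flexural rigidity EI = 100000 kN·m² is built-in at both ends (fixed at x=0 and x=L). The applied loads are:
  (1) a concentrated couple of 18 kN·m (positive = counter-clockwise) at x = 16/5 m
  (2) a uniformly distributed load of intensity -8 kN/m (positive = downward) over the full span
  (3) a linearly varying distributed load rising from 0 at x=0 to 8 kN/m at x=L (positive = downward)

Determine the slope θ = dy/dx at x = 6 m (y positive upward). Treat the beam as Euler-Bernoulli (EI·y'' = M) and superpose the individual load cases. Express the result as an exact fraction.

Load 1 — applied couple M₀=18 kN·m at a=16/5 m (b=L-a=24/5):
  θ_1 = (R_Ax²/2 - M_Ax - M₀(x-a))/EI  [x>a] with R_A=81/25, M_A=54/25 = ((81/25)·6²/2 - (54/25)·6 - 18·(6-(16/5)))/100000 = -63/1250000 rad
Load 2 — uniform load w=-8 kN/m over full span:
  θ_2 = -wx(L-x)(L-2x)/(12EI) = -(-8)·6·(8-6)·(8-2·6)/(12·100000) = -1/3125 rad
Load 3 — triangular load w₀=8 kN/m (0→w₀ over full span):
  θ_3 = -w₀(2x(L-x)(L-2x)(x+2L)+x²(L-x)²)/(120LEI) = -8·(2·6·(8-6)·(8-2·6)·(6+2·8)+6²·(8-6)²)/(120·8·100000) = 41/250000 rad
Superposition: θ = Σ θ_i = -129/625000 rad ≈ -0.000206 rad

θ(6) = -129/625000 rad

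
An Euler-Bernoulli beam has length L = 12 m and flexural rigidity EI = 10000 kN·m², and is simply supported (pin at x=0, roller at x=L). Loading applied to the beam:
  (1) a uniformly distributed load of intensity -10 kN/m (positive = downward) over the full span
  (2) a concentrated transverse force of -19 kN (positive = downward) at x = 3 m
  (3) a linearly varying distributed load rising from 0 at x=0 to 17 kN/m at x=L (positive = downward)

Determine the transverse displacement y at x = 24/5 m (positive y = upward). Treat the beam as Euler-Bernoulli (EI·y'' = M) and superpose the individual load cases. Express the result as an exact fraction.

y(24/5) = 28128843/312500000 m

Load 1 — uniform load w=-10 kN/m over full span:
  y_1 = -wx(L³-2Lx²+x³)/(24EI) = -(-10)·(24/5)·(12³-2·12·(24/5)²+(24/5)³)/(24·10000) = 20088/78125 m
Load 2 — point force P=-19 kN at a=3 m (b=L-a=9):
  y_2 = -Pa(L-x)(2Lx-a²-x²)/(6LEI)  [x>a] = -(-19)·3·(12-(24/5))·(2·12·(24/5)-3²-(24/5)²)/(6·12·10000) = 118503/2500000 m
Load 3 — triangular load w₀=17 kN/m (0→w₀ over full span):
  y_3 = -w₀x(7L⁴-10L²x²+3x⁴)/(360LEI) = -17·(24/5)·(7·12⁴-10·12²·(24/5)²+3·(24/5)⁴)/(360·12·10000) = -2094876/9765625 m
Superposition: y = Σ y_i = 28128843/312500000 m ≈ 0.090012 m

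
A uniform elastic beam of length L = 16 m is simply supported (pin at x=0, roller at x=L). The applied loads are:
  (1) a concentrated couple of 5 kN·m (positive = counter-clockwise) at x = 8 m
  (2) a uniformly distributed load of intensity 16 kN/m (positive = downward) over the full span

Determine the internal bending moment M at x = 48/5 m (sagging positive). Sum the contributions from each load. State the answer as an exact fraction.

M(48/5) = 12238/25 kN·m

Load 1 — applied couple M₀=5 kN·m at a=8 m (b=L-a=8):
  M_1 = M₀x/L - M₀  [x>a] = 5·(48/5)/16 - 5 = -2 kN·m
Load 2 — uniform load w=16 kN/m over full span:
  M_2 = wx(L-x)/2 = 16·(48/5)·(16-(48/5))/2 = 12288/25 kN·m
Superposition: M = Σ M_i = 12238/25 kN·m ≈ 489.520000 kN·m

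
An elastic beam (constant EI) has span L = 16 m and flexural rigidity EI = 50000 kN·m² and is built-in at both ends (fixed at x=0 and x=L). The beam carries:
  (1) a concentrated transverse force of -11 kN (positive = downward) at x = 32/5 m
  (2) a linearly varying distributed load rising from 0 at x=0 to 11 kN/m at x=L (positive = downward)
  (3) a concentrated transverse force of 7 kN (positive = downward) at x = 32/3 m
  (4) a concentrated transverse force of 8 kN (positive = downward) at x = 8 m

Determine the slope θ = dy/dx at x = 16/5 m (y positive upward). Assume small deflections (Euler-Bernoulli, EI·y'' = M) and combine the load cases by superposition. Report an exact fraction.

θ(16/5) = -904816/263671875 rad

Load 1 — point force P=-11 kN at a=32/5 m (b=L-a=48/5):
  θ_1 = -Pb²x(2aL-(3a+b)x)/(2L³EI)  [x≤a] = -(-11)·(48/5)²·(16/5)·(2·(32/5)·16-(3·(32/5)+(48/5))·(16/5))/(2·16³·50000) = 8712/9765625 rad
Load 2 — triangular load w₀=11 kN/m (0→w₀ over full span):
  θ_2 = -w₀(2x(L-x)(L-2x)(x+2L)+x²(L-x)²)/(120LEI) = -11·(2·(16/5)·(16-(16/5))·(16-2·(16/5))·((16/5)+2·16)+(16/5)²·(16-(16/5))²)/(120·16·50000) = -19712/5859375 rad
Load 3 — point force P=7 kN at a=32/3 m (b=L-a=16/3):
  θ_3 = -Pb²x(2aL-(3a+b)x)/(2L³EI)  [x≤a] = -7·(16/3)²·(16/5)·(2·(32/3)·16-(3·(32/3)+(16/3))·(16/5))/(2·16³·50000) = -728/2109375 rad
Load 4 — point force P=8 kN at a=8 m (b=L-a=8):
  θ_4 = -Pb²x(2aL-(3a+b)x)/(2L³EI)  [x≤a] = -8·8²·(16/5)·(2·8·16-(3·8+8)·(16/5))/(2·16³·50000) = -48/78125 rad
Superposition: θ = Σ θ_i = -904816/263671875 rad ≈ -0.003432 rad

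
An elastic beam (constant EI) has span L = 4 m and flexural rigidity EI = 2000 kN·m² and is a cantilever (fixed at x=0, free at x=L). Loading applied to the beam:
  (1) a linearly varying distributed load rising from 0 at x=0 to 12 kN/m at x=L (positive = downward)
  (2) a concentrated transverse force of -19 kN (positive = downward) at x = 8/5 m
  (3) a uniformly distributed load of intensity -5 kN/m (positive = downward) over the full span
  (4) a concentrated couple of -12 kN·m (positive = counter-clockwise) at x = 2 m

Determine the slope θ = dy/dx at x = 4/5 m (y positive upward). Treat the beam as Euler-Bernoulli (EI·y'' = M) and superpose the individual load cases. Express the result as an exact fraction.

Load 1 — triangular load w₀=12 kN/m (0→w₀ over full span):
  θ_1 = (w₀Lx²/4-w₀L²x/3-w₀x⁴/(24L))/EI = (12·4·(4/5)²/4-12·4²·(4/5)/3-12·(4/5)⁴/(24·4))/2000 = -1702/78125 rad
Load 2 — point force P=-19 kN at a=8/5 m (b=L-a=12/5):
  θ_2 = -Px(2a-x)/(2EI)  [x≤a] = -(-19)·(4/5)·(2·(8/5)-(4/5))/(2·2000) = 57/6250 rad
Load 3 — uniform load w=-5 kN/m over full span:
  θ_3 = -wx(x²-3Lx+3L²)/(6EI) = -(-5)·(4/5)·((4/5)²-3·4·(4/5)+3·4²)/(6·2000) = 122/9375 rad
Load 4 — applied couple M₀=-12 kN·m at a=2 m (b=L-a=2):
  θ_4 = M₀x/EI  [x≤a] = (-12)·(4/5)/2000 = -3/625 rad
Superposition: θ = Σ θ_i = -2087/468750 rad ≈ -0.004452 rad

θ(4/5) = -2087/468750 rad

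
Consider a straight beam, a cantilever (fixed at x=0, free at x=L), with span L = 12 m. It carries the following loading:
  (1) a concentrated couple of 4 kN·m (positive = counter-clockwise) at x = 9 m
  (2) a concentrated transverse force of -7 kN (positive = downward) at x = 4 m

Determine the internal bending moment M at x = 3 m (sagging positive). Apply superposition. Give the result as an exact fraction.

M(3) = 11 kN·m

Load 1 — applied couple M₀=4 kN·m at a=9 m (b=L-a=3):
  M_1 = M₀  [x≤a] = 4 = 4 kN·m
Load 2 — point force P=-7 kN at a=4 m (b=L-a=8):
  M_2 = -P(a-x)  [x≤a] = -(-7)·(4-3) = 7 kN·m
Superposition: M = Σ M_i = 11 kN·m ≈ 11.000000 kN·m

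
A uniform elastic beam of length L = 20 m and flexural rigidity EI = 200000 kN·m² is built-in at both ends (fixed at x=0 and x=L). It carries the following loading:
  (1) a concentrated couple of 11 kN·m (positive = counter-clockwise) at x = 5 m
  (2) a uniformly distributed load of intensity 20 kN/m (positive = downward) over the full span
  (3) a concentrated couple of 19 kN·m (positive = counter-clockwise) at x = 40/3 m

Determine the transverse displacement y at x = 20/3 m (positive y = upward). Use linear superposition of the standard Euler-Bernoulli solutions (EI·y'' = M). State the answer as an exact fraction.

Load 1 — applied couple M₀=11 kN·m at a=5 m (b=L-a=15):
  y_1 = (R_Ax³/6 - M_Ax²/2 - M₀(x-a)²/2)/EI  [x>a] with R_A=99/160, M_A=-33/16 = ((99/160)·(20/3)³/6 - (-33/16)·(20/3)²/2 - 11·((20/3)-5)²/2)/200000 = 11/36000 m
Load 2 — uniform load w=20 kN/m over full span:
  y_2 = -wx²(L-x)²/(24EI) = -20·(20/3)²·(20-(20/3))²/(24·200000) = -8/243 m
Load 3 — applied couple M₀=19 kN·m at a=40/3 m (b=L-a=20/3):
  y_3 = (R_Ax³/6 - M_Ax²/2)/EI  [x≤a] with R_A=19/15, M_A=19/3 = ((19/15)·(20/3)³/6 - (19/3)·(20/3)²/2)/200000 = -19/48600 m
Superposition: y = Σ y_i = -32083/972000 m ≈ -0.033007 m

y(20/3) = -32083/972000 m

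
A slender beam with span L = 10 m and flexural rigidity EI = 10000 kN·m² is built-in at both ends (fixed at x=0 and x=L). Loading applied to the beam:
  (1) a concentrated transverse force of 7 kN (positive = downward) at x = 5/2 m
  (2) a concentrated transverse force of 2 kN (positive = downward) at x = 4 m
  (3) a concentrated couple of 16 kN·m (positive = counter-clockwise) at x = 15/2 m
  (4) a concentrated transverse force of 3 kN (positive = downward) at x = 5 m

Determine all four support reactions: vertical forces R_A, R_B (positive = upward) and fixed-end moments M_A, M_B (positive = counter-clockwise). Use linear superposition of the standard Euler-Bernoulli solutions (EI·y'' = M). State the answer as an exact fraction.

Load 1 — point force P=7 kN at a=5/2 m (b=L-a=15/2):
  R_A = Pb²(3a+b)/L³ = 7·(15/2)²·(3·(5/2)+(15/2))/10³ = 189/32 kN
  M_A = Pab²/L² = 7·(5/2)·(15/2)²/10² = 315/32 kN·m
  R_B = Pa²(a+3b)/L³ = 7·(5/2)²·((5/2)+3·(15/2))/10³ = 35/32 kN
  M_B = -Pa²b/L² = -7·(5/2)²·(15/2)/10² = -105/32 kN·m
Load 2 — point force P=2 kN at a=4 m (b=L-a=6):
  R_A = Pb²(3a+b)/L³ = 2·6²·(3·4+6)/10³ = 162/125 kN
  M_A = Pab²/L² = 2·4·6²/10² = 72/25 kN·m
  R_B = Pa²(a+3b)/L³ = 2·4²·(4+3·6)/10³ = 88/125 kN
  M_B = -Pa²b/L² = -2·4²·6/10² = -48/25 kN·m
Load 3 — applied couple M₀=16 kN·m at a=15/2 m (b=L-a=5/2):
  R_A = 6M₀ab/L³ = 6·16·(15/2)·(5/2)/10³ = 9/5 kN
  M_A = M₀b(2a-b)/L² = 16·(5/2)·(2·(15/2)-(5/2))/10² = 5 kN·m
  R_B = -6M₀ab/L³ = -6·16·(15/2)·(5/2)/10³ = -9/5 kN
  M_B = M₀a(2b-a)/L² = 16·(15/2)·(2·(5/2)-(15/2))/10² = -3 kN·m
Load 4 — point force P=3 kN at a=5 m (b=L-a=5):
  R_A = Pb²(3a+b)/L³ = 3·5²·(3·5+5)/10³ = 3/2 kN
  M_A = Pab²/L² = 3·5·5²/10² = 15/4 kN·m
  R_B = Pa²(a+3b)/L³ = 3·5²·(5+3·5)/10³ = 3/2 kN
  M_B = -Pa²b/L² = -3·5²·5/10² = -15/4 kN·m
Superposition: R_A = 42009/4000 kN, M_A = 17179/800 kN·m, R_B = 5991/4000 kN, M_B = -9561/800 kN·m

R_A = 42009/4000 kN, M_A = 17179/800 kN·m, R_B = 5991/4000 kN, M_B = -9561/800 kN·m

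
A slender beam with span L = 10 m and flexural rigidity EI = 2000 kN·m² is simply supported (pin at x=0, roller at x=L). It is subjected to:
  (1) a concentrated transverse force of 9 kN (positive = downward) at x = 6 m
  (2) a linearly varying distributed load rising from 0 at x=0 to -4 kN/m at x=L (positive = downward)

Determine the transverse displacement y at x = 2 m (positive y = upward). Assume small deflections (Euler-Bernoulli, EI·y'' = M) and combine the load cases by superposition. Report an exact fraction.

y(2) = 238/9375 m

Load 1 — point force P=9 kN at a=6 m (b=L-a=4):
  y_1 = -Pbx(L²-b²-x²)/(6LEI)  [x≤a] = -9·4·2·(10²-4²-2²)/(6·10·2000) = -6/125 m
Load 2 — triangular load w₀=-4 kN/m (0→w₀ over full span):
  y_2 = -w₀x(7L⁴-10L²x²+3x⁴)/(360LEI) = -(-4)·2·(7·10⁴-10·10²·2²+3·2⁴)/(360·10·2000) = 688/9375 m
Superposition: y = Σ y_i = 238/9375 m ≈ 0.025387 m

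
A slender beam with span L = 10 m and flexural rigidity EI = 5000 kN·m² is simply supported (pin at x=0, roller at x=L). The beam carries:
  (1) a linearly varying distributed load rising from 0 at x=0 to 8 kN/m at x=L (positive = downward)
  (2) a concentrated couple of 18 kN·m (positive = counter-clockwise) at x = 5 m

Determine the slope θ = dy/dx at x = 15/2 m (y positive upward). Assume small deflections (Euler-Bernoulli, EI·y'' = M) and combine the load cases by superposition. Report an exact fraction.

θ(15/2) = 6457/288000 rad

Load 1 — triangular load w₀=8 kN/m (0→w₀ over full span):
  θ_1 = -w₀(7L⁴-30L²x²+15x⁴)/(360LEI) = -8·(7·10⁴-30·10²·(15/2)²+15·(15/2)⁴)/(360·10·5000) = 1313/57600 rad
Load 2 — applied couple M₀=18 kN·m at a=5 m (b=L-a=5):
  θ_2 = (M₀x²/(2L)-M₀(x-a)+C₁)/EI  [x>a] with C₁=M₀(3b²-L²)/(6L)=-15/2 = (18·(15/2)²/(2·10)-18·((15/2)-5)+(-15/2))/5000 = -3/8000 rad
Superposition: θ = Σ θ_i = 6457/288000 rad ≈ 0.022420 rad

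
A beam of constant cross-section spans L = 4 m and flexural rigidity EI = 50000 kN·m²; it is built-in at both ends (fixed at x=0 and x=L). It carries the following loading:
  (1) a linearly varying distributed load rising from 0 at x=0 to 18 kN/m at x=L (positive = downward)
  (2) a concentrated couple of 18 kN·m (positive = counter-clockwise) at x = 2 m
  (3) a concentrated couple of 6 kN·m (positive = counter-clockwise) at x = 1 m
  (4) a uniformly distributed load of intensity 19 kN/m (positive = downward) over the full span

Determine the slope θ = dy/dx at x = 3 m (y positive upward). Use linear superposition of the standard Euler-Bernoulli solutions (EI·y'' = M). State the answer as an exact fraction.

θ(3) = 1913/8000000 rad

Load 1 — triangular load w₀=18 kN/m (0→w₀ over full span):
  θ_1 = -w₀(2x(L-x)(L-2x)(x+2L)+x²(L-x)²)/(120LEI) = -18·(2·3·(4-3)·(4-2·3)·(3+2·4)+3²·(4-3)²)/(120·4·50000) = 369/4000000 rad
Load 2 — applied couple M₀=18 kN·m at a=2 m (b=L-a=2):
  θ_2 = (R_Ax²/2 - M_Ax - M₀(x-a))/EI  [x>a] with R_A=27/4, M_A=9/2 = ((27/4)·3²/2 - (9/2)·3 - 18·(3-2))/50000 = -9/400000 rad
Load 3 — applied couple M₀=6 kN·m at a=1 m (b=L-a=3):
  θ_3 = (R_Ax²/2 - M_Ax - M₀(x-a))/EI  [x>a] with R_A=27/16, M_A=-9/8 = ((27/16)·3²/2 - (-9/8)·3 - 6·(3-1))/50000 = -33/1600000 rad
Load 4 — uniform load w=19 kN/m over full span:
  θ_4 = -wx(L-x)(L-2x)/(12EI) = -19·3·(4-3)·(4-2·3)/(12·50000) = 19/100000 rad
Superposition: θ = Σ θ_i = 1913/8000000 rad ≈ 0.000239 rad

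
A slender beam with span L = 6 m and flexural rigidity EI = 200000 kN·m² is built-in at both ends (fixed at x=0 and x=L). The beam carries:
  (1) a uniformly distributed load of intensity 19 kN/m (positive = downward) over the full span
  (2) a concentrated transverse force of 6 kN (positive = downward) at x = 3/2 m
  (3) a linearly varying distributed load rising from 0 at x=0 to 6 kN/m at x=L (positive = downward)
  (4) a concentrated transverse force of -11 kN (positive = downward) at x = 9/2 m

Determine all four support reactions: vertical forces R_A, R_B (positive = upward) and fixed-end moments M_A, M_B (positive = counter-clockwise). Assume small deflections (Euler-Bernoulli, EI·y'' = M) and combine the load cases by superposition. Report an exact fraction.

Load 1 — uniform load w=19 kN/m over full span:
  R_A = wL/2 = 19·6/2 = 57 kN
  M_A = wL²/12 = 19·6²/12 = 57 kN·m
  R_B = wL/2 = 19·6/2 = 57 kN
  M_B = -wL²/12 = -19·6²/12 = -57 kN·m
Load 2 — point force P=6 kN at a=3/2 m (b=L-a=9/2):
  R_A = Pb²(3a+b)/L³ = 6·(9/2)²·(3·(3/2)+(9/2))/6³ = 81/16 kN
  M_A = Pab²/L² = 6·(3/2)·(9/2)²/6² = 81/16 kN·m
  R_B = Pa²(a+3b)/L³ = 6·(3/2)²·((3/2)+3·(9/2))/6³ = 15/16 kN
  M_B = -Pa²b/L² = -6·(3/2)²·(9/2)/6² = -27/16 kN·m
Load 3 — triangular load w₀=6 kN/m (0→w₀ over full span):
  R_A = 3w₀L/20 = 3·6·6/20 = 27/5 kN
  M_A = w₀L²/30 = 6·6²/30 = 36/5 kN·m
  R_B = 7w₀L/20 = 7·6·6/20 = 63/5 kN
  M_B = -w₀L²/20 = -6·6²/20 = -54/5 kN·m
Load 4 — point force P=-11 kN at a=9/2 m (b=L-a=3/2):
  R_A = Pb²(3a+b)/L³ = (-11)·(3/2)²·(3·(9/2)+(3/2))/6³ = -55/32 kN
  M_A = Pab²/L² = (-11)·(9/2)·(3/2)²/6² = -99/32 kN·m
  R_B = Pa²(a+3b)/L³ = (-11)·(9/2)²·((9/2)+3·(3/2))/6³ = -297/32 kN
  M_B = -Pa²b/L² = -(-11)·(9/2)²·(3/2)/6² = 297/32 kN·m
Superposition: R_A = 10519/160 kN, M_A = 10587/160 kN·m, R_B = 9801/160 kN, M_B = -9633/160 kN·m

R_A = 10519/160 kN, M_A = 10587/160 kN·m, R_B = 9801/160 kN, M_B = -9633/160 kN·m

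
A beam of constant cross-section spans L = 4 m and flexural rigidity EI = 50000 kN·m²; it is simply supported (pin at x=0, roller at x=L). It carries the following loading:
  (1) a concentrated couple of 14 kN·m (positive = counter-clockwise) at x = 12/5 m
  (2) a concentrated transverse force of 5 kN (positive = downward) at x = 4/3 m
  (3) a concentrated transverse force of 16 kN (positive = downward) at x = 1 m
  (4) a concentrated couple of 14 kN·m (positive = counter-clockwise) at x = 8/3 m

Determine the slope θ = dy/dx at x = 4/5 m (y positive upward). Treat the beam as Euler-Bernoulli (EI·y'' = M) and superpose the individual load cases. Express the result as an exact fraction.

Load 1 — applied couple M₀=14 kN·m at a=12/5 m (b=L-a=8/5):
  θ_1 = (M₀x²/(2L)+C₁)/EI  [x≤a] with C₁=M₀(3b²-L²)/(6L)=-364/75 = (14·(4/5)²/(2·4)+(-364/75))/50000 = -7/93750 rad
Load 2 — point force P=5 kN at a=4/3 m (b=L-a=8/3):
  θ_2 = -Pb(L²-b²-3x²)/(6LEI)  [x≤a] = -5·(8/3)·(4²-(8/3)²-3·(4/5)²)/(6·4·50000) = -98/1265625 rad
Load 3 — point force P=16 kN at a=1 m (b=L-a=3):
  θ_3 = -Pb(L²-b²-3x²)/(6LEI)  [x≤a] = -16·3·(4²-3²-3·(4/5)²)/(6·4·50000) = -127/625000 rad
Load 4 — applied couple M₀=14 kN·m at a=8/3 m (b=L-a=4/3):
  θ_4 = (M₀x²/(2L)+C₁)/EI  [x≤a] with C₁=M₀(3b²-L²)/(6L)=-56/9 = (14·(4/5)²/(2·4)+(-56/9))/50000 = -287/2812500 rad
Superposition: θ = Σ θ_i = -23153/50625000 rad ≈ -0.000457 rad

θ(4/5) = -23153/50625000 rad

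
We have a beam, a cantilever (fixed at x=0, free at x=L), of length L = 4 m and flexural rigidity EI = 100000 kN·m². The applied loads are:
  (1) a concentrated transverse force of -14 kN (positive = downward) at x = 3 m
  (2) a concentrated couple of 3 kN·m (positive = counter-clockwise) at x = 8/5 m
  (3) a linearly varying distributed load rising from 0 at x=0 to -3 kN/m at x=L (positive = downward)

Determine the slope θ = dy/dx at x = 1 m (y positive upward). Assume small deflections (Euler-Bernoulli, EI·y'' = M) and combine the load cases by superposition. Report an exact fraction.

Load 1 — point force P=-14 kN at a=3 m (b=L-a=1):
  θ_1 = -Px(2a-x)/(2EI)  [x≤a] = -(-14)·1·(2·3-1)/(2·100000) = 7/20000 rad
Load 2 — applied couple M₀=3 kN·m at a=8/5 m (b=L-a=12/5):
  θ_2 = M₀x/EI  [x≤a] = 3·1/100000 = 3/100000 rad
Load 3 — triangular load w₀=-3 kN/m (0→w₀ over full span):
  θ_3 = (w₀Lx²/4-w₀L²x/3-w₀x⁴/(24L))/EI = ((-3)·4·1²/4-(-3)·4²·1/3-(-3)·1⁴/(24·4))/100000 = 417/3200000 rad
Superposition: θ = Σ θ_i = 1633/3200000 rad ≈ 0.000510 rad

θ(1) = 1633/3200000 rad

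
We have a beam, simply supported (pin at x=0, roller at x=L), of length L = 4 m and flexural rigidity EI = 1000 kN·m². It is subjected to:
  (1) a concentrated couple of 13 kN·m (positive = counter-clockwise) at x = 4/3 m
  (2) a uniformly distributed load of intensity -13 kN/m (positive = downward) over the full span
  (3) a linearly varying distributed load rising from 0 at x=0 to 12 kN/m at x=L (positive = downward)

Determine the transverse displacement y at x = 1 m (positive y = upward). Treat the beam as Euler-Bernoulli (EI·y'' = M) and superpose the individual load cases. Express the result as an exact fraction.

y(1) = 1489/72000 m

Load 1 — applied couple M₀=13 kN·m at a=4/3 m (b=L-a=8/3):
  y_1 = (M₀x³/(6L)+C₁x)/EI  [x≤a] with C₁=M₀(3b²-L²)/(6L)=26/9 = (13·1³/(6·4)+(26/9)·1)/1000 = 247/72000 m
Load 2 — uniform load w=-13 kN/m over full span:
  y_2 = -wx(L³-2Lx²+x³)/(24EI) = -(-13)·1·(4³-2·4·1²+1³)/(24·1000) = 247/8000 m
Load 3 — triangular load w₀=12 kN/m (0→w₀ over full span):
  y_3 = -w₀x(7L⁴-10L²x²+3x⁴)/(360LEI) = -12·1·(7·4⁴-10·4²·1²+3·1⁴)/(360·4·1000) = -109/8000 m
Superposition: y = Σ y_i = 1489/72000 m ≈ 0.020681 m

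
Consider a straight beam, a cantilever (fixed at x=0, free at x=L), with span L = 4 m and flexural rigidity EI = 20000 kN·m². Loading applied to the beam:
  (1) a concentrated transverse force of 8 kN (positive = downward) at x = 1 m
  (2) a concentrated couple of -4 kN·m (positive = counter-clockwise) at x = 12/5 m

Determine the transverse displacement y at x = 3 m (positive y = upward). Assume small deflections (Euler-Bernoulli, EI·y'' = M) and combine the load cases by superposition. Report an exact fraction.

Load 1 — point force P=8 kN at a=1 m (b=L-a=3):
  y_1 = -Pa²(3x-a)/(6EI)  [x>a] = -8·1²·(3·3-1)/(6·20000) = -1/1875 m
Load 2 — applied couple M₀=-4 kN·m at a=12/5 m (b=L-a=8/5):
  y_2 = M₀a(2x-a)/(2EI)  [x>a] = (-4)·(12/5)·(2·3-(12/5))/(2·20000) = -27/31250 m
Superposition: y = Σ y_i = -131/93750 m ≈ -0.001397 m

y(3) = -131/93750 m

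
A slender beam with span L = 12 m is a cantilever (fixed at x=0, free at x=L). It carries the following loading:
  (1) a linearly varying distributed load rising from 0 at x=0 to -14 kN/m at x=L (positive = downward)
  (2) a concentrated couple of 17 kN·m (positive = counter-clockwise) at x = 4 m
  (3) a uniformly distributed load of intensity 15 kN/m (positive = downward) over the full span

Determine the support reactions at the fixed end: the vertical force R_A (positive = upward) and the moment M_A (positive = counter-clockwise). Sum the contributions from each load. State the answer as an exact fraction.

R_A = 96 kN, M_A = 391 kN·m

Load 1 — triangular load w₀=-14 kN/m (0→w₀ over full span):
  R_A = w₀L/2 = (-14)·12/2 = -84 kN
  M_A = w₀L²/3 = (-14)·12²/3 = -672 kN·m
Load 2 — applied couple M₀=17 kN·m at a=4 m (b=L-a=8):
  R_A = 0 kN
  M_A = -M₀ = -17 kN·m
Load 3 — uniform load w=15 kN/m over full span:
  R_A = wL = 15·12 = 180 kN
  M_A = wL²/2 = 15·12²/2 = 1080 kN·m
Superposition: R_A = 96 kN, M_A = 391 kN·m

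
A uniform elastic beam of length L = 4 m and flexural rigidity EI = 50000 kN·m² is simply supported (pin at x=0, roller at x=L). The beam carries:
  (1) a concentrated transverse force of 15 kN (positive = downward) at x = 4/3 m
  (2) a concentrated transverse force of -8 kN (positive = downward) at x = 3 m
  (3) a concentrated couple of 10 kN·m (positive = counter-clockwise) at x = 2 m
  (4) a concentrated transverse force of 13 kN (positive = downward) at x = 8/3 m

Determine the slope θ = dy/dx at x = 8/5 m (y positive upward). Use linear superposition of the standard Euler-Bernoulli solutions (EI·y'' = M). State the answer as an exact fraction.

θ(8/5) = -3341/50625000 rad

Load 1 — point force P=15 kN at a=4/3 m (b=L-a=8/3):
  θ_1 = -Pa(2L²-6Lx+3x²+a²)/(6LEI)  [x>a] = -15·(4/3)·(2·4²-6·4·(8/5)+3·(8/5)²+(4/3)²)/(6·4·50000) = -43/843750 rad
Load 2 — point force P=-8 kN at a=3 m (b=L-a=1):
  θ_2 = -Pb(L²-b²-3x²)/(6LEI)  [x≤a] = -(-8)·1·(4²-1²-3·(8/5)²)/(6·4·50000) = 61/1250000 rad
Load 3 — applied couple M₀=10 kN·m at a=2 m (b=L-a=2):
  θ_3 = (M₀x²/(2L)+C₁)/EI  [x≤a] with C₁=M₀(3b²-L²)/(6L)=-5/3 = (10·(8/5)²/(2·4)+(-5/3))/50000 = 23/750000 rad
Load 4 — point force P=13 kN at a=8/3 m (b=L-a=4/3):
  θ_4 = -Pb(L²-b²-3x²)/(6LEI)  [x≤a] = -13·(4/3)·(4²-(4/3)²-3·(8/5)²)/(6·4·50000) = -598/6328125 rad
Superposition: θ = Σ θ_i = -3341/50625000 rad ≈ -0.000066 rad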